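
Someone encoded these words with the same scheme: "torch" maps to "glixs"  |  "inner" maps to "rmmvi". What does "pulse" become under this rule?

Each pair mirrors across the alphabet (t↔g, o↔l, r↔i): positions sum to 25. This is the alphabet-reversal cipher (Atbash): a becomes z, b becomes y, etc.
Applying it to pulse: p↔k, u↔f, l↔o, s↔h, e↔v.

kfohv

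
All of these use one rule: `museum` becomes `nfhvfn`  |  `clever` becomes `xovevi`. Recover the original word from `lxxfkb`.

Each pair mirrors across the alphabet (m↔n, u↔f, s↔h): positions sum to 25. Letters are reflected about the middle of the alphabet (position → 25−position): Atbash.
Reversing it on lxxfkb: l↔o, x↔c, x↔c, f↔u, k↔p, b↔y.

occupy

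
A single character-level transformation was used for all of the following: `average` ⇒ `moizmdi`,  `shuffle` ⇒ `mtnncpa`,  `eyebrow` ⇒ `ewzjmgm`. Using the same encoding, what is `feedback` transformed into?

skijlmmn

The output letters match the input read backwards, each shifted +8: average reversed is egareva. The word is reversed, then every letter is shifted forward by 8.
For feedback: reverse → kcabdeef; then shift: k+8=s, c+8=k, a+8=i, b+8=j, d+8=l, e+8=m, e+8=m, f+8=n.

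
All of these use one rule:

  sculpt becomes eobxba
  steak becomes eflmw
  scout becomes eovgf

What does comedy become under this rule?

oatqpf

A repeating key of period 3 is used — shifts +12, +12, +7 over and over.
For comedy: c+12=o, o+12=a, m+7=t, e+12=q, d+12=p, y+7=f.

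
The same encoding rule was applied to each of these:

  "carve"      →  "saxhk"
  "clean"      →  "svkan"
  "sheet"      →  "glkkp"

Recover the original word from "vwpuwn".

lotion

c(2)→s(18) and a(0)→a(0) fit y≡9x+0 (mod 26); the inverse of 9 mod 26 is 3. Treating letters as 0–25, the rule is x ↦ 9x + 0 (mod 26).
Undoing it on vwpuwn: v(21)→3·(21−0)≡11=l; w(22)→3·(22−0)≡14=o; p(15)→3·(15−0)≡19=t; u(20)→3·(20−0)≡8=i; w(22)→3·(22−0)≡14=o; n(13)→3·(13−0)≡13=n (all mod 26).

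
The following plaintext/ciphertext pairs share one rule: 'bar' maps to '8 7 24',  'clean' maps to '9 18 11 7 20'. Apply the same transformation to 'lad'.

Letters become their 1-based position plus 6 (so a→7, b→8, …).
Applying it to lad: l=12→18, a=1→7, d=4→10.

18 7 10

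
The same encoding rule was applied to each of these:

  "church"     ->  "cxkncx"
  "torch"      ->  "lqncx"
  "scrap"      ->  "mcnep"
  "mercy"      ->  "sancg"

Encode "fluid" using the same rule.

ztkwb

This is an affine cipher: with a=0,…,z=25, each position x becomes (25x+4) mod 26.
Applying it to fluid: f(5)→25·5+4≡25=z; l(11)→25·11+4≡19=t; u(20)→25·20+4≡10=k; i(8)→25·8+4≡22=w; d(3)→25·3+4≡1=b (all mod 26).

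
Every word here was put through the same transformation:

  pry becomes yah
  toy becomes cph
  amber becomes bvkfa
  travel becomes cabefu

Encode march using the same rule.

vbalq

Vowels shift forward by 1 and consonants shift forward by 9.
On march: m(cons)+9=v, a(vowel)+1=b, r(cons)+9=a, c(cons)+9=l, h(cons)+9=q.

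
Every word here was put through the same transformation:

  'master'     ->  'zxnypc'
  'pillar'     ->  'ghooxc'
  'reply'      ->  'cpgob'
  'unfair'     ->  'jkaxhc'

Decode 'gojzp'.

plume

m(12)→z(25) and a(0)→x(23) fit y≡11x+23 (mod 26); the inverse of 11 mod 26 is 19. Treating letters as 0–25, the rule is x ↦ 11x + 23 (mod 26).
Undoing it on gojzp: g(6)→19·(6−23)≡15=p; o(14)→19·(14−23)≡11=l; j(9)→19·(9−23)≡20=u; z(25)→19·(25−23)≡12=m; p(15)→19·(15−23)≡4=e (all mod 26).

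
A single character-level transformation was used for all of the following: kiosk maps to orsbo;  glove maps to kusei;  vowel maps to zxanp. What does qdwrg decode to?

Shifts by position in kiosk: pos 0: k→o (+4), pos 1: i→r (+9), pos 2: o→s (+4), pos 3: s→b (+9) — repeating every 2. The shifts repeat in a cycle of length 2: positions 0,1,… shift by +4, +9, then the pattern repeats.
Undoing it on qdwrg: q−4=m, d−9=u, w−4=s, r−9=i, g−4=c.

music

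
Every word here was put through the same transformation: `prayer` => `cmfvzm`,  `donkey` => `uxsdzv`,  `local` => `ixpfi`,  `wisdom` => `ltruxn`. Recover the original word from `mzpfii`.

recall

Treating letters as 0–25, the rule is x ↦ 5x + 5 (mod 26).
Reversing it on mzpfii: m(12)→21·(12−5)≡17=r; z(25)→21·(25−5)≡4=e; p(15)→21·(15−5)≡2=c; f(5)→21·(5−5)≡0=a; i(8)→21·(8−5)≡11=l; i(8)→21·(8−5)≡11=l (all mod 26).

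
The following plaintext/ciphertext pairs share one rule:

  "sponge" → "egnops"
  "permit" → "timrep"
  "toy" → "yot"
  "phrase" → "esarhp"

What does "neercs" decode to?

screen

It's just the letters in reverse order.
Decoding neercs: then reverse → screen.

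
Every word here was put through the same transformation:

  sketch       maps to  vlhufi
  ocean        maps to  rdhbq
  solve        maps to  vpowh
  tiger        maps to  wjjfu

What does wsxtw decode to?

trust

Shifts by position in sketch: pos 0: s→v (+3), pos 1: k→l (+1), pos 2: e→h (+3), pos 3: t→u (+1) — repeating every 2. It's a Vigenère-style cipher with numeric key [3,1]: position i shifts by key[i mod 2].
Reversing it on wsxtw: w−3=t, s−1=r, x−3=u, t−1=s, w−3=t.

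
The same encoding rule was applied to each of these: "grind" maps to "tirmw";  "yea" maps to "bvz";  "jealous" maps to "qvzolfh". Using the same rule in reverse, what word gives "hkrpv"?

spike

This is the alphabet-reversal cipher (Atbash): a becomes z, b becomes y, etc.
Decoding hkrpv: h↔s, k↔p, r↔i, p↔k, v↔e.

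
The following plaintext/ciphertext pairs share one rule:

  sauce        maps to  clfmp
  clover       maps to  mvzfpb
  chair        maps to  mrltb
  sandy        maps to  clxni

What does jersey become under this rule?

The shift depends on letter class: consonant s→c is +10, but vowel a→l is +11. Vowels shift forward by 11 and consonants shift forward by 10.
On jersey: j(cons)+10=t, e(vowel)+11=p, r(cons)+10=b, s(cons)+10=c, e(vowel)+11=p, y(cons)+10=i.

tpbcpi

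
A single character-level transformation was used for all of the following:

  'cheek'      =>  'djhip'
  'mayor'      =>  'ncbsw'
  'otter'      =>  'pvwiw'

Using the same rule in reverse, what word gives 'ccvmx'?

In cheek: c→d is +1, h→j is +2, e→h is +3, e→i is +4 — the shift increases by 1 each position. Each letter shifts forward by (position + 1), i.e. 1, 2, 3, … — the shift grows by one for each successive letter.
Decoding ccvmx: c−1=b, c−2=a, v−3=s, m−4=i, x−5=s.

basis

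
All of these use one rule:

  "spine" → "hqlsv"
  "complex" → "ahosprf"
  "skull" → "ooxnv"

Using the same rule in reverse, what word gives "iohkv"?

Read the word backwards and shift each letter +3.
Decoding iohkv: shift back: i−3=f, o−3=l, h−3=e, k−3=h, v−3=s → flehs; then reverse → shelf.

shelf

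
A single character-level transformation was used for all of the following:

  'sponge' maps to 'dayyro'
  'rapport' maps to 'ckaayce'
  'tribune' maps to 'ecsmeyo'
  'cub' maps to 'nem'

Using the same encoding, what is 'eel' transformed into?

oow

Two shifts are in play — +10 for a/e/i/o/u, +11 for every other letter.
Applying it to eel: e(vowel)+10=o, e(vowel)+10=o, l(cons)+11=w.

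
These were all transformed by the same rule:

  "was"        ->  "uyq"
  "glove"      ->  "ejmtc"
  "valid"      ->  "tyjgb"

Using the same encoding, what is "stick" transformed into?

qrgai

It's a constant shift of +24 (ROT24).
Applying it to stick: s+24=q, t+24=r, i+24=g, c+24=a, k+24=i.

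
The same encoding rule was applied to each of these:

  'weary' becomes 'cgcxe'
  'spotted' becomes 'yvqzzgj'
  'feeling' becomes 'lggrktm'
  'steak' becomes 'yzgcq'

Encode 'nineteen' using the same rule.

The rule splits by letter class: vowels +2, consonants +6.
For nineteen: n(cons)+6=t, i(vowel)+2=k, n(cons)+6=t, e(vowel)+2=g, t(cons)+6=z, e(vowel)+2=g, e(vowel)+2=g, n(cons)+6=t.

tktgzggt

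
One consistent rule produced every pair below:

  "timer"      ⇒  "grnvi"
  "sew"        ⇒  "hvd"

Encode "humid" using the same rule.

sfnrw

Each pair mirrors across the alphabet (t↔g, i↔r, m↔n): positions sum to 25. This is the alphabet-reversal cipher (Atbash): a becomes z, b becomes y, etc.
On humid: h↔s, u↔f, m↔n, i↔r, d↔w.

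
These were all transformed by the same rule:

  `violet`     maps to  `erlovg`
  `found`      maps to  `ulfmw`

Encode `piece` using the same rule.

Each pair mirrors across the alphabet (v↔e, i↔r, o↔l): positions sum to 25. Each letter is replaced by its mirror in the alphabet: a↔z, b↔y, c↔x, and so on (the Atbash cipher).
Applying it to piece: p↔k, i↔r, e↔v, c↔x, e↔v.

krvxv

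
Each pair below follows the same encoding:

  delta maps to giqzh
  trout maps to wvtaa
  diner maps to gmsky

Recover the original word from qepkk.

naked

In delta: d→g is +3, e→i is +4, l→q is +5, t→z is +6 — the shift increases by 1 each position. Letter i (0-indexed) is shifted by i+3, so successive shifts are 3, 4, 5, ….
Reversing it on qepkk: q−3=n, e−4=a, p−5=k, k−6=e, k−7=d.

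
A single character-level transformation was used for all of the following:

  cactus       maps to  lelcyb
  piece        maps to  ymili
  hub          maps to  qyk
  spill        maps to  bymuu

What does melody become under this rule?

The rule splits by letter class: vowels +4, consonants +9.
Applying it to melody: m(cons)+9=v, e(vowel)+4=i, l(cons)+9=u, o(vowel)+4=s, d(cons)+9=m, y(cons)+9=h.

viusmh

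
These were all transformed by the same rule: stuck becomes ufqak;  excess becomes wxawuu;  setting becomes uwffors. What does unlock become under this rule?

Each letter's alphabet position (a=0..z=25) is mapped through 11·x+4 mod 26 — an affine cipher.
On unlock: u(20)→11·20+4≡16=q; n(13)→11·13+4≡17=r; l(11)→11·11+4≡21=v; o(14)→11·14+4≡2=c; c(2)→11·2+4≡0=a; k(10)→11·10+4≡10=k (all mod 26).

qrvcak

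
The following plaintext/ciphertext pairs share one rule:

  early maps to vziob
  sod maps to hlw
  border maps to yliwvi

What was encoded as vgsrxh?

Each pair mirrors across the alphabet (e↔v, a↔z, r↔i): positions sum to 25. This is the alphabet-reversal cipher (Atbash): a becomes z, b becomes y, etc.
Reversing it on vgsrxh: v↔e, g↔t, s↔h, r↔i, x↔c, h↔s.

ethics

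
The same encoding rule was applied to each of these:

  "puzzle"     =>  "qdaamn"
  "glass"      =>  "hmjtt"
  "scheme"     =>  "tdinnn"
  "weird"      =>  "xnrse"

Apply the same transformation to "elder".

The shift depends on letter class: consonant p→q is +1, but vowel u→d is +9. Vowels shift forward by 9 and consonants shift forward by 1.
For elder: e(vowel)+9=n, l(cons)+1=m, d(cons)+1=e, e(vowel)+9=n, r(cons)+1=s.

nmens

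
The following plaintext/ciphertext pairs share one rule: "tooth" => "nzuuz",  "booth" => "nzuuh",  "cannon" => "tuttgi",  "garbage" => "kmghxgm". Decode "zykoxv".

The word is reversed, then every letter is shifted forward by 6.
Reversing it on zykoxv: shift back: z−6=t, y−6=s, k−6=e, o−6=i, x−6=r, v−6=p → tseirp; then reverse → priest.

priest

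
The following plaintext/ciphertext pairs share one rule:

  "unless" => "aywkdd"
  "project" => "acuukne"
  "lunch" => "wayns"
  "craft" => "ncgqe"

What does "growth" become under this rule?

rcuhes

The shift depends on letter class: consonant n→y is +11, but vowel u→a is +6. Two shifts are in play — +6 for a/e/i/o/u, +11 for every other letter.
For growth: g(cons)+11=r, r(cons)+11=c, o(vowel)+6=u, w(cons)+11=h, t(cons)+11=e, h(cons)+11=s.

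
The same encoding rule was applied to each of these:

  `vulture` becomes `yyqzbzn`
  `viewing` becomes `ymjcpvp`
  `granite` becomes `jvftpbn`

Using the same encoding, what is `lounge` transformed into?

osztnm

In vulture: v→y is +3, u→y is +4, l→q is +5, t→z is +6 — the shift increases by 1 each position. The shift increases by 1 at each position, starting from +3: 3, 4, 5, ….
Applying it to lounge: l+3=o, o+4=s, u+5=z, n+6=t, g+7=n, e+8=m.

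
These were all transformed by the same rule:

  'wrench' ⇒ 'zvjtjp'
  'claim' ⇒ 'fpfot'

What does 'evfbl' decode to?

Each letter shifts forward by (position + 3), i.e. 3, 4, 5, … — the shift grows by one for each successive letter.
Reversing it on evfbl: e−3=b, v−4=r, f−5=a, b−6=v, l−7=e.

brave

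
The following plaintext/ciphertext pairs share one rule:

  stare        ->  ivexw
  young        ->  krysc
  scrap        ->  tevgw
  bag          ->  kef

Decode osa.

The output letters match the input read backwards, each shifted +4: stare reversed is erats. The word is reversed, then every letter is shifted forward by 4.
Undoing it on osa: shift back: o−4=k, s−4=o, a−4=w → kow; then reverse → wok.

wok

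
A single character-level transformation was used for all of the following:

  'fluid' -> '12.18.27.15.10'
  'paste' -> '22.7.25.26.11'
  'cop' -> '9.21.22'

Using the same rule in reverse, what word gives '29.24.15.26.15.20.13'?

Each letter is replaced by its alphabet position (a=1..z=26) + 6.
Decoding 29.24.15.26.15.20.13: 29→(29−6)÷1=23=w, 24→(24−6)÷1=18=r, 15→(15−6)÷1=9=i, 26→(26−6)÷1=20=t, 15→(15−6)÷1=9=i, 20→(20−6)÷1=14=n, 13→(13−6)÷1=7=g.

writing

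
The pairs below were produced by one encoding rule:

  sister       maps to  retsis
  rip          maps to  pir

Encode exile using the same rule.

The output letters match the input read backwards: sister reversed is retsis. It's just the letters in reverse order.
Applying it to exile: reverse → elixe.

elixe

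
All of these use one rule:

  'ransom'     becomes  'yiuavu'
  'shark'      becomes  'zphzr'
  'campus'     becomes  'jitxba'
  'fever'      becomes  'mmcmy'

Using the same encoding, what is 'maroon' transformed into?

Shifts by position in ransom: pos 0: r→y (+7), pos 1: a→i (+8), pos 2: n→u (+7), pos 3: s→a (+8) — repeating every 2. It's a Vigenère-style cipher with numeric key [7,8]: position i shifts by key[i mod 2].
For maroon: m+7=t, a+8=i, r+7=y, o+8=w, o+7=v, n+8=v.

tiywvv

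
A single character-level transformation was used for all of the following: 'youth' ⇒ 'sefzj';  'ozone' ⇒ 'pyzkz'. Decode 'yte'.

tin

The output letters match the input read backwards, each shifted +11: youth reversed is htuoy. Two steps: reverse the string, then apply a Caesar shift of +11.
Reversing it on yte: shift back: y−11=n, t−11=i, e−11=t → nit; then reverse → tin.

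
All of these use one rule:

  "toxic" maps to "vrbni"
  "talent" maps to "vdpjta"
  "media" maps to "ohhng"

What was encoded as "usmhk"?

In toxic: t→v is +2, o→r is +3, x→b is +4, i→n is +5 — the shift increases by 1 each position. Letter i (0-indexed) is shifted by i+2, so successive shifts are 2, 3, 4, ….
Reversing it on usmhk: u−2=s, s−3=p, m−4=i, h−5=c, k−6=e.

spice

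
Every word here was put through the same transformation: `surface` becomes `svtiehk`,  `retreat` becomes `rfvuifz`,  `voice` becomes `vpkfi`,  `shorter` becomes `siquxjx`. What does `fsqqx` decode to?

In surface: s→s is +0, u→v is +1, r→t is +2, f→i is +3 — the shift increases by 1 each position. Letter i (0-indexed) is shifted by i+0, so successive shifts are 0, 1, 2, ….
Decoding fsqqx: f−0=f, s−1=r, q−2=o, q−3=n, x−4=t.

front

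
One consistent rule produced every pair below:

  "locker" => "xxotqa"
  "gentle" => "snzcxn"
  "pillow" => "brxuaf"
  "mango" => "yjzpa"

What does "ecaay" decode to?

Shifts by position in locker: pos 0: l→x (+12), pos 1: o→x (+9), pos 2: c→o (+12), pos 3: k→t (+9) — repeating every 2. It's a Vigenère-style cipher with numeric key [12,9]: position i shifts by key[i mod 2].
Decoding ecaay: e−12=s, c−9=t, a−12=o, a−9=r, y−12=m.

storm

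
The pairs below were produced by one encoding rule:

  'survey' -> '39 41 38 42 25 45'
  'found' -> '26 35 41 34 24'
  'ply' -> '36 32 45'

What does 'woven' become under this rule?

43 35 42 25 34

Each letter is replaced by its alphabet position (a=1..z=26) + 20.
Applying it to woven: w=23→43, o=15→35, v=22→42, e=5→25, n=14→34.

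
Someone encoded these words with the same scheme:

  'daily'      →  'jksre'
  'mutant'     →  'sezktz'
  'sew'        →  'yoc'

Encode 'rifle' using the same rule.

The shift depends on letter class: consonant d→j is +6, but vowel a→k is +10. Vowels shift forward by 10 and consonants shift forward by 6.
Applying it to rifle: r(cons)+6=x, i(vowel)+10=s, f(cons)+6=l, l(cons)+6=r, e(vowel)+10=o.

xslro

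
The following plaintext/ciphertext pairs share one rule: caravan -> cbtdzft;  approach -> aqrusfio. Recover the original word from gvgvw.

In caravan: c→c is +0, a→b is +1, r→t is +2, a→d is +3 — the shift increases by 1 each position. The shift increases by 1 at each position, starting from +0: 0, 1, 2, ….
Decoding gvgvw: g−0=g, v−1=u, g−2=e, v−3=s, w−4=s.

guess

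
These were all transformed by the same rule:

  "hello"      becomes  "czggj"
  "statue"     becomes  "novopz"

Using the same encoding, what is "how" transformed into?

cjr

Each letter is shifted forward by 21 in the alphabet (a Caesar shift of +21).
On how: h+21=c, o+21=j, w+21=r.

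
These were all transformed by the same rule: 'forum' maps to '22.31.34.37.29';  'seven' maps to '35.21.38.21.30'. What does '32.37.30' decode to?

pun

Letters become their 1-based position plus 16 (so a→17, b→18, …).
Reversing it on 32.37.30: 32→(32−16)÷1=16=p, 37→(37−16)÷1=21=u, 30→(30−16)÷1=14=n.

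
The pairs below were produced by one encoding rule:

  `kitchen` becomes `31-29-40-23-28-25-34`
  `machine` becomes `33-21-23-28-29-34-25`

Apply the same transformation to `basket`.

k is letter #11 and maps to 31: an offset of 20. Each letter is replaced by its alphabet position (a=1..z=26) + 20.
For basket: b=2→22, a=1→21, s=19→39, k=11→31, e=5→25, t=20→40.

22-21-39-31-25-40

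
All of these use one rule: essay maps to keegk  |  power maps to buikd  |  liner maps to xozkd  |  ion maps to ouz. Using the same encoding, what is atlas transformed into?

The shift depends on letter class: consonant s→e is +12, but vowel e→k is +6. Two shifts are in play — +6 for a/e/i/o/u, +12 for every other letter.
Applying it to atlas: a(vowel)+6=g, t(cons)+12=f, l(cons)+12=x, a(vowel)+6=g, s(cons)+12=e.

gfxge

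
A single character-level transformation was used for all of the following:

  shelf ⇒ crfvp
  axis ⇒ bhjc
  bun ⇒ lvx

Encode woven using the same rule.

The shift depends on letter class: consonant s→c is +10, but vowel e→f is +1. Two shifts are in play — +1 for a/e/i/o/u, +10 for every other letter.
Applying it to woven: w(cons)+10=g, o(vowel)+1=p, v(cons)+10=f, e(vowel)+1=f, n(cons)+10=x.

gpffx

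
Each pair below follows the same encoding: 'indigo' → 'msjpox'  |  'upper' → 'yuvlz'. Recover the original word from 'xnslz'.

Letter i (0-indexed) is shifted by i+4, so successive shifts are 4, 5, 6, ….
Decoding xnslz: x−4=t, n−5=i, s−6=m, l−7=e, z−8=r.

timer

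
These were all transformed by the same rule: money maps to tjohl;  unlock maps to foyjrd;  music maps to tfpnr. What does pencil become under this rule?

m(12)→t(19) and o(14)→j(9) fit y≡21x+1 (mod 26); the inverse of 21 mod 26 is 5. Each letter's alphabet position (a=0..z=25) is mapped through 21·x+1 mod 26 — an affine cipher.
On pencil: p(15)→21·15+1≡4=e; e(4)→21·4+1≡7=h; n(13)→21·13+1≡14=o; c(2)→21·2+1≡17=r; i(8)→21·8+1≡13=n; l(11)→21·11+1≡24=y (all mod 26).

ehorny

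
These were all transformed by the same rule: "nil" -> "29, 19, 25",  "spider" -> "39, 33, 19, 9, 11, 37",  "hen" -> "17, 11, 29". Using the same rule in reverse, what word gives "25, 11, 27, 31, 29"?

lemon

The formula is n = 2×(alphabet index, a=1) + 1.
Undoing it on 25, 11, 27, 31, 29: 25→(25−1)÷2=12=l, 11→(11−1)÷2=5=e, 27→(27−1)÷2=13=m, 31→(31−1)÷2=15=o, 29→(29−1)÷2=14=n.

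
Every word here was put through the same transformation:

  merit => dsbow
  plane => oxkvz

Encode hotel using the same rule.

vodyr

The output letters match the input read backwards, each shifted +10: merit reversed is tirem. Two steps: reverse the string, then apply a Caesar shift of +10.
On hotel: reverse → letoh; then shift: l+10=v, e+10=o, t+10=d, o+10=y, h+10=r.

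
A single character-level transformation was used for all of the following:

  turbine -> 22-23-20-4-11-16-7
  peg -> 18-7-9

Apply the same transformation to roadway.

t is letter #20 and maps to 22: an offset of 2. Letters become their 1-based position plus 2 (so a→3, b→4, …).
For roadway: r=18→20, o=15→17, a=1→3, d=4→6, w=23→25, a=1→3, y=25→27.

20-17-3-6-25-3-27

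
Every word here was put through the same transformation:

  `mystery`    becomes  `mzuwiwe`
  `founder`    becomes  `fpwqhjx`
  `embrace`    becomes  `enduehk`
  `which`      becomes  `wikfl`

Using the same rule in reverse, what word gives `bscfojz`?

bracket

In mystery: m→m is +0, y→z is +1, s→u is +2, t→w is +3 — the shift increases by 1 each position. The shift increases by 1 at each position, starting from +0: 0, 1, 2, ….
Decoding bscfojz: b−0=b, s−1=r, c−2=a, f−3=c, o−4=k, j−5=e, z−6=t.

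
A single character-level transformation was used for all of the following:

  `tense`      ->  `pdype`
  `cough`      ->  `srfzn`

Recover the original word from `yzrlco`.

The output letters match the input read backwards, each shifted +11: tense reversed is esnet. Two steps: reverse the string, then apply a Caesar shift of +11.
Decoding yzrlco: shift back: y−11=n, z−11=o, r−11=g, l−11=a, c−11=r, o−11=d → nogard; then reverse → dragon.

dragon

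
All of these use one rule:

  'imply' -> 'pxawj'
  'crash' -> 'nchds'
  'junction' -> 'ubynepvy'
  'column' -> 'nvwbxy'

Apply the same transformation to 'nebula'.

The shift depends on letter class: consonant m→x is +11, but vowel i→p is +7. Two shifts are in play — +7 for a/e/i/o/u, +11 for every other letter.
On nebula: n(cons)+11=y, e(vowel)+7=l, b(cons)+11=m, u(vowel)+7=b, l(cons)+11=w, a(vowel)+7=h.

ylmbwh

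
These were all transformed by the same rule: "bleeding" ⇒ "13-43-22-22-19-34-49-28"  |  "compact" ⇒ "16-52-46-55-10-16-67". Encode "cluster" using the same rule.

b(#2)→13 and l(#12)→43: differences scale by 3, so n = 3·pos + 7. The formula is n = 3×(alphabet index, a=1) + 7.
On cluster: c=3→16, l=12→43, u=21→70, s=19→64, t=20→67, e=5→22, r=18→61.

16-43-70-64-67-22-61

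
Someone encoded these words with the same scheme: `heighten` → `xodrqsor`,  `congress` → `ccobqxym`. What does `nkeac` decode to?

The output letters match the input read backwards, each shifted +10: heighten reversed is nethgieh. The word is reversed, then every letter is shifted forward by 10.
Decoding nkeac: shift back: n−10=d, k−10=a, e−10=u, a−10=q, c−10=s → dauqs; then reverse → squad.

squad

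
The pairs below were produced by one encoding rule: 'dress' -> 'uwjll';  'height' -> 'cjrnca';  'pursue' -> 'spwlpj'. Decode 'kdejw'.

d(3)→u(20) and r(17)→w(22) fit y≡15x+1 (mod 26); the inverse of 15 mod 26 is 7. Each letter's alphabet position (a=0..z=25) is mapped through 15·x+1 mod 26 — an affine cipher.
Reversing it on kdejw: k(10)→7·(10−1)≡11=l; d(3)→7·(3−1)≡14=o; e(4)→7·(4−1)≡21=v; j(9)→7·(9−1)≡4=e; w(22)→7·(22−1)≡17=r (all mod 26).

lover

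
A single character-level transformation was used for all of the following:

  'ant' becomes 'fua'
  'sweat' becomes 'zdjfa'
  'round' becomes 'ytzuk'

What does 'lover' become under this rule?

The shift depends on letter class: consonant n→u is +7, but vowel a→f is +5. Vowels shift forward by 5 and consonants shift forward by 7.
For lover: l(cons)+7=s, o(vowel)+5=t, v(cons)+7=c, e(vowel)+5=j, r(cons)+7=y.

stcjy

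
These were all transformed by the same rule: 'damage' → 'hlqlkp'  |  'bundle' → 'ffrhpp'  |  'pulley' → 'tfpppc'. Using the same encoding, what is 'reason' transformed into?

vplwzr

The shift depends on letter class: consonant d→h is +4, but vowel a→l is +11. Vowels shift forward by 11 and consonants shift forward by 4.
On reason: r(cons)+4=v, e(vowel)+11=p, a(vowel)+11=l, s(cons)+4=w, o(vowel)+11=z, n(cons)+4=r.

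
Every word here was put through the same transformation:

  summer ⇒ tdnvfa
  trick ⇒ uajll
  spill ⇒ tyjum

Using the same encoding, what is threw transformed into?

Shifts by position in summer: pos 0: s→t (+1), pos 1: u→d (+9), pos 2: m→n (+1), pos 3: m→v (+9) — repeating every 2. A repeating key of period 2 is used — shifts +1, +9 over and over.
On threw: t+1=u, h+9=q, r+1=s, e+9=n, w+1=x.

uqsnx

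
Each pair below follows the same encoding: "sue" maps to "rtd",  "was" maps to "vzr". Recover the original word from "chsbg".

Compare letters: s→r is +25, u→t is +25, e→d is +25 — a constant shift. This is a Caesar cipher with shift 25.
Undoing it on chsbg: c−25=d, h−25=i, s−25=t, b−25=c, g−25=h.

ditch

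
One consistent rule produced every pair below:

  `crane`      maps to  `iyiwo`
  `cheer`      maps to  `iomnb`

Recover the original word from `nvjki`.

hobby

In crane: c→i is +6, r→y is +7, a→i is +8, n→w is +9 — the shift increases by 1 each position. Letter i (0-indexed) is shifted by i+6, so successive shifts are 6, 7, 8, ….
Undoing it on nvjki: n−6=h, v−7=o, j−8=b, k−9=b, i−10=y.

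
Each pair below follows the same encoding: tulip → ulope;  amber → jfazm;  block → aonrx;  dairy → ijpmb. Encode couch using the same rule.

rnlry

t(19)→u(20) and u(20)→l(11) fit y≡17x+9 (mod 26); the inverse of 17 mod 26 is 23. This is an affine cipher: with a=0,…,z=25, each position x becomes (17x+9) mod 26.
Applying it to couch: c(2)→17·2+9≡17=r; o(14)→17·14+9≡13=n; u(20)→17·20+9≡11=l; c(2)→17·2+9≡17=r; h(7)→17·7+9≡24=y (all mod 26).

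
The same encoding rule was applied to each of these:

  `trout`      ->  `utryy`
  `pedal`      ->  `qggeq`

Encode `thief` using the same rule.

ujlik

In trout: t→u is +1, r→t is +2, o→r is +3, u→y is +4 — the shift increases by 1 each position. The shift increases by 1 at each position, starting from +1: 1, 2, 3, ….
Applying it to thief: t+1=u, h+2=j, i+3=l, e+4=i, f+5=k.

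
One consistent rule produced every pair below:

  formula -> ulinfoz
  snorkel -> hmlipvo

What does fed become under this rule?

uvw

Each pair mirrors across the alphabet (f↔u, o↔l, r↔i): positions sum to 25. Each letter is replaced by its mirror in the alphabet: a↔z, b↔y, c↔x, and so on (the Atbash cipher).
Applying it to fed: f↔u, e↔v, d↔w.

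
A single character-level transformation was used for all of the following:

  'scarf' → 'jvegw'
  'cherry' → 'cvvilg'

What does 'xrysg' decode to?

count

Two steps: reverse the string, then apply a Caesar shift of +4.
Reversing it on xrysg: shift back: x−4=t, r−4=n, y−4=u, s−4=o, g−4=c → tnuoc; then reverse → count.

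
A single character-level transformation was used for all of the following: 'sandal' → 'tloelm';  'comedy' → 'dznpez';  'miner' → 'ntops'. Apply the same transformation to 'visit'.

Vowels shift forward by 11 and consonants shift forward by 1.
For visit: v(cons)+1=w, i(vowel)+11=t, s(cons)+1=t, i(vowel)+11=t, t(cons)+1=u.

wtttu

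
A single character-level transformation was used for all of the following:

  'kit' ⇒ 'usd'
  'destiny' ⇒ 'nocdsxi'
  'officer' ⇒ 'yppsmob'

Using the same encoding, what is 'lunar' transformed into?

This is a Caesar cipher with shift 10.
On lunar: l+10=v, u+10=e, n+10=x, a+10=k, r+10=b.

vexkb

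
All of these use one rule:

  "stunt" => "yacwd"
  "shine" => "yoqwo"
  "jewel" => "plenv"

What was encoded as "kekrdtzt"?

Each letter shifts forward by (position + 6), i.e. 6, 7, 8, … — the shift grows by one for each successive letter.
Undoing it on kekrdtzt: k−6=e, e−7=x, k−8=c, r−9=i, d−10=t, t−11=i, z−12=n, t−13=g.

exciting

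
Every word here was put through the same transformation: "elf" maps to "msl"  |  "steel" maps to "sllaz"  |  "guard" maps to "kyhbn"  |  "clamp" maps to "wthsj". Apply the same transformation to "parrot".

The output letters match the input read backwards, each shifted +7: elf reversed is fle. Read the word backwards and shift each letter +7.
Applying it to parrot: reverse → torrap; then shift: t+7=a, o+7=v, r+7=y, r+7=y, a+7=h, p+7=w.

avyyhw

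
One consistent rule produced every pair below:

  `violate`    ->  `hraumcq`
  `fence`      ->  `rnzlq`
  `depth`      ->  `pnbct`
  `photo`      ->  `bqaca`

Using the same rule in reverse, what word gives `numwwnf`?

Shifts by position in violate: pos 0: v→h (+12), pos 1: i→r (+9), pos 2: o→a (+12), pos 3: l→u (+9) — repeating every 2. A repeating key of period 2 is used — shifts +12, +9 over and over.
Undoing it on numwwnf: n−12=b, u−9=l, m−12=a, w−9=n, w−12=k, n−9=e, f−12=t.

blanket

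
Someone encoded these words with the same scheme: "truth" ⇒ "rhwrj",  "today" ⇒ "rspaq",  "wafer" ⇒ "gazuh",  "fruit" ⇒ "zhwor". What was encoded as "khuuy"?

t(19)→r(17) and r(17)→h(7) fit y≡5x+0 (mod 26); the inverse of 5 mod 26 is 21. Treating letters as 0–25, the rule is x ↦ 5x + 0 (mod 26).
Undoing it on khuuy: k(10)→21·(10−0)≡2=c; h(7)→21·(7−0)≡17=r; u(20)→21·(20−0)≡4=e; u(20)→21·(20−0)≡4=e; y(24)→21·(24−0)≡10=k (all mod 26).

creek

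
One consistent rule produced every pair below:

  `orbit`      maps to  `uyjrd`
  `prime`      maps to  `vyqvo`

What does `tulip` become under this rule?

zbtrz

In orbit: o→u is +6, r→y is +7, b→j is +8, i→r is +9 — the shift increases by 1 each position. Each letter shifts forward by (position + 6), i.e. 6, 7, 8, … — the shift grows by one for each successive letter.
For tulip: t+6=z, u+7=b, l+8=t, i+9=r, p+10=z.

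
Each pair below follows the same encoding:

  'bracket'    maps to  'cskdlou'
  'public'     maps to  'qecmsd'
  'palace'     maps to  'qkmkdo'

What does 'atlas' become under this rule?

Vowels shift forward by 10 and consonants shift forward by 1.
On atlas: a(vowel)+10=k, t(cons)+1=u, l(cons)+1=m, a(vowel)+10=k, s(cons)+1=t.

kumkt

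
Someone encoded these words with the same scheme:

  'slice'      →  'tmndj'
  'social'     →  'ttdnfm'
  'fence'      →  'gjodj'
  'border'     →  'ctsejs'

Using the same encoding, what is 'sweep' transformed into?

Vowels shift forward by 5 and consonants shift forward by 1.
For sweep: s(cons)+1=t, w(cons)+1=x, e(vowel)+5=j, e(vowel)+5=j, p(cons)+1=q.

txjjq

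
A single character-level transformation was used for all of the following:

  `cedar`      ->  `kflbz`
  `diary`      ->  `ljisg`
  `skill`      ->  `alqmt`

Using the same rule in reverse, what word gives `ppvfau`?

It's a Vigenère-style cipher with numeric key [8,1]: position i shifts by key[i mod 2].
Reversing it on ppvfau: p−8=h, p−1=o, v−8=n, f−1=e, a−8=s, u−1=t.

honest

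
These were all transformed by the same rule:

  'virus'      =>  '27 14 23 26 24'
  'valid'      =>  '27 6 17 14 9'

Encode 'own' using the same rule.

20 28 19

v is letter #22 and maps to 27: an offset of 5. Each letter is replaced by its alphabet position (a=1..z=26) + 5.
Applying it to own: o=15→20, w=23→28, n=14→19.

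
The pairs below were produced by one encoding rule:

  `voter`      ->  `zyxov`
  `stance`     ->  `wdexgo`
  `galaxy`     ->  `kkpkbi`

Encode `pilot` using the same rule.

The shifts repeat in a cycle of length 2: positions 0,1,… shift by +4, +10, then the pattern repeats.
On pilot: p+4=t, i+10=s, l+4=p, o+10=y, t+4=x.

tspyx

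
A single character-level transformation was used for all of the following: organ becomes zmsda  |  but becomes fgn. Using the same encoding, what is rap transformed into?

bmd

Read the word backwards and shift each letter +12.
For rap: reverse → par; then shift: p+12=b, a+12=m, r+12=d.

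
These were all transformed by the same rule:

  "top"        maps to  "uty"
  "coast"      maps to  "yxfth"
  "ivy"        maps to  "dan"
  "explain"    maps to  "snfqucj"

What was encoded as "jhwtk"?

The word is reversed, then every letter is shifted forward by 5.
Reversing it on jhwtk: shift back: j−5=e, h−5=c, w−5=r, t−5=o, k−5=f → ecrof; then reverse → force.

force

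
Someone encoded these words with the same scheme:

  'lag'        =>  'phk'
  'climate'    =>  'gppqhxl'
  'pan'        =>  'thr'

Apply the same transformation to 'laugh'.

phbkl

The shift depends on letter class: consonant l→p is +4, but vowel a→h is +7. Vowels shift forward by 7 and consonants shift forward by 4.
On laugh: l(cons)+4=p, a(vowel)+7=h, u(vowel)+7=b, g(cons)+4=k, h(cons)+4=l.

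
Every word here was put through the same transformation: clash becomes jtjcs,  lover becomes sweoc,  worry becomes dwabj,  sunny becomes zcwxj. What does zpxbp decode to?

shore

In clash: c→j is +7, l→t is +8, a→j is +9, s→c is +10 — the shift increases by 1 each position. The shift increases by 1 at each position, starting from +7: 7, 8, 9, ….
Decoding zpxbp: z−7=s, p−8=h, x−9=o, b−10=r, p−11=e.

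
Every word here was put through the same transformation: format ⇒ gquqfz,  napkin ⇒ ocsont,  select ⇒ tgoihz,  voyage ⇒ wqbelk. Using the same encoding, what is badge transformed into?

ccgkj

In format: f→g is +1, o→q is +2, r→u is +3, m→q is +4 — the shift increases by 1 each position. Letter i (0-indexed) is shifted by i+1, so successive shifts are 1, 2, 3, ….
On badge: b+1=c, a+2=c, d+3=g, g+4=k, e+5=j.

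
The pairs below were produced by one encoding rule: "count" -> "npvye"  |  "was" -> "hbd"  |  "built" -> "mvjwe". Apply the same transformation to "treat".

The shift depends on letter class: consonant c→n is +11, but vowel o→p is +1. Vowels shift forward by 1 and consonants shift forward by 11.
On treat: t(cons)+11=e, r(cons)+11=c, e(vowel)+1=f, a(vowel)+1=b, t(cons)+11=e.

ecfbe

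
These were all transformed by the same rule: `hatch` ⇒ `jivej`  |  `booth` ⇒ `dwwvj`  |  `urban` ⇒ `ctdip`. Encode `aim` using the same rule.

The shift depends on letter class: consonant h→j is +2, but vowel a→i is +8. Vowels shift forward by 8 and consonants shift forward by 2.
On aim: a(vowel)+8=i, i(vowel)+8=q, m(cons)+2=o.

iqo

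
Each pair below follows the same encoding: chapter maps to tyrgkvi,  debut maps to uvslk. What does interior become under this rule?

zekvizfi

Compare letters: c→t is +17, h→y is +17, a→r is +17 — a constant shift. It's a constant shift of +17 (ROT17).
Applying it to interior: i+17=z, n+17=e, t+17=k, e+17=v, r+17=i, i+17=z, o+17=f, r+17=i.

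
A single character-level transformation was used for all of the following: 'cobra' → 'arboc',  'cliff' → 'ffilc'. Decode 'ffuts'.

stuff

The word is simply reversed.
Reversing it on ffuts: then reverse → stuff.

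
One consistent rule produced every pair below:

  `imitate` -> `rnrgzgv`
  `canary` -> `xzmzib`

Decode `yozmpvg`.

Each pair mirrors across the alphabet (i↔r, m↔n, i↔r): positions sum to 25. Letters are reflected about the middle of the alphabet (position → 25−position): Atbash.
Undoing it on yozmpvg: y↔b, o↔l, z↔a, m↔n, p↔k, v↔e, g↔t.

blanket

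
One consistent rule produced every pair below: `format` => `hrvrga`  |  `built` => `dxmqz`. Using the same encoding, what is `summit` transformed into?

In format: f→h is +2, o→r is +3, r→v is +4, m→r is +5 — the shift increases by 1 each position. The shift increases by 1 at each position, starting from +2: 2, 3, 4, ….
On summit: s+2=u, u+3=x, m+4=q, m+5=r, i+6=o, t+7=a.

uxqroa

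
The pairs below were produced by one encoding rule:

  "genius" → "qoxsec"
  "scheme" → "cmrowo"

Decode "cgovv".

Compare letters: g→q is +10, e→o is +10, n→x is +10 — a constant shift. It's a constant shift of +10 (ROT10).
Reversing it on cgovv: c−10=s, g−10=w, o−10=e, v−10=l, v−10=l.

swell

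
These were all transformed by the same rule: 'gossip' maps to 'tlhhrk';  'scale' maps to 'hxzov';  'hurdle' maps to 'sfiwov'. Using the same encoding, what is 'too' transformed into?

Each pair mirrors across the alphabet (g↔t, o↔l, s↔h): positions sum to 25. Letters are reflected about the middle of the alphabet (position → 25−position): Atbash.
Applying it to too: t↔g, o↔l, o↔l.

gll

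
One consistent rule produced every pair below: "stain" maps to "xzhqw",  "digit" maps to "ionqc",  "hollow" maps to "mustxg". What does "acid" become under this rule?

fipl

In stain: s→x is +5, t→z is +6, a→h is +7, i→q is +8 — the shift increases by 1 each position. Letter i (0-indexed) is shifted by i+5, so successive shifts are 5, 6, 7, ….
Applying it to acid: a+5=f, c+6=i, i+7=p, d+8=l.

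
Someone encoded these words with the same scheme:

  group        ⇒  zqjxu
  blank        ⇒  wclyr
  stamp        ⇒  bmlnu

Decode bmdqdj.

g(6)→z(25) and r(17)→q(16) fit y≡11x+11 (mod 26); the inverse of 11 mod 26 is 19. This is an affine cipher: with a=0,…,z=25, each position x becomes (11x+11) mod 26.
Reversing it on bmdqdj: b(1)→19·(1−11)≡18=s; m(12)→19·(12−11)≡19=t; d(3)→19·(3−11)≡4=e; q(16)→19·(16−11)≡17=r; d(3)→19·(3−11)≡4=e; j(9)→19·(9−11)≡14=o (all mod 26).

stereo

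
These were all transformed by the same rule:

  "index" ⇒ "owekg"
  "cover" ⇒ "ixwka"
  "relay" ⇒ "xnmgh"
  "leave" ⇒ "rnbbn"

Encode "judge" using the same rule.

The shifts repeat in a cycle of length 3: positions 0,1,… shift by +6, +9, +1, then the pattern repeats.
On judge: j+6=p, u+9=d, d+1=e, g+6=m, e+9=n.

pdemn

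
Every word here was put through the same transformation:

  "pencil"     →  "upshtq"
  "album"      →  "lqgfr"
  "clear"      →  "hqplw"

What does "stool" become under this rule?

The rule splits by letter class: vowels +11, consonants +5.
For stool: s(cons)+5=x, t(cons)+5=y, o(vowel)+11=z, o(vowel)+11=z, l(cons)+5=q.

xyzzq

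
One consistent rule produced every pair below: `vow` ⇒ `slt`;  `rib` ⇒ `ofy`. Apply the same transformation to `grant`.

Compare letters: v→s is +23, o→l is +23, w→t is +23 — a constant shift. Each letter is shifted forward by 23 in the alphabet (a Caesar shift of +23).
For grant: g+23=d, r+23=o, a+23=x, n+23=k, t+23=q.

doxkq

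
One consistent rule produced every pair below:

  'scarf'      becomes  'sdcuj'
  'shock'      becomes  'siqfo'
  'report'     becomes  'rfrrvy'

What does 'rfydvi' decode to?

reward

In scarf: s→s is +0, c→d is +1, a→c is +2, r→u is +3 — the shift increases by 1 each position. Each letter shifts forward by its position index (0, 1, 2, …) — the shift grows by one for each successive letter.
Undoing it on rfydvi: r−0=r, f−1=e, y−2=w, d−3=a, v−4=r, i−5=d.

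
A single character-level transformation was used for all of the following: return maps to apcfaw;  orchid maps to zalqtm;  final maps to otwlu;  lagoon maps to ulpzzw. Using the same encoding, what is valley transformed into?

eluuph

The shift depends on letter class: consonant r→a is +9, but vowel e→p is +11. Vowels shift forward by 11 and consonants shift forward by 9.
On valley: v(cons)+9=e, a(vowel)+11=l, l(cons)+9=u, l(cons)+9=u, e(vowel)+11=p, y(cons)+9=h.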